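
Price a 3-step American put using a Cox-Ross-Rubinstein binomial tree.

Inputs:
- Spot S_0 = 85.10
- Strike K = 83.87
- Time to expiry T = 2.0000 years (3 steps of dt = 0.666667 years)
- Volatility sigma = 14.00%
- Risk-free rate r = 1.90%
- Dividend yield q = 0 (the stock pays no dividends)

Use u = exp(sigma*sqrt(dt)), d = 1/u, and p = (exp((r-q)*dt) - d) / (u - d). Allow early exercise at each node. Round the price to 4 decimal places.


dt = T/N = 0.666667
u = exp(sigma*sqrt(dt)) = 1.121099; d = 1/u = 0.891982
p = (exp((r-q)*dt) - d) / (u - d) = 0.527090
Discount per step: exp(-r*dt) = 0.987413
Stock lattice S(k, i) with i counting down-moves:
  k=0: S(0,0) = 85.1000
  k=1: S(1,0) = 95.4055; S(1,1) = 75.9077
  k=2: S(2,0) = 106.9591; S(2,1) = 85.1000; S(2,2) = 67.7082
  k=3: S(3,0) = 119.9117; S(3,1) = 95.4055; S(3,2) = 75.9077; S(3,3) = 60.3945
Terminal payoffs V(N, i) = max(K - S_T, 0):
  V(3,0) = 0.000000; V(3,1) = 0.000000; V(3,2) = 7.962347; V(3,3) = 23.475474
Backward induction: V(k, i) = exp(-r*dt) * [p * V(k+1, i) + (1-p) * V(k+1, i+1)]; then take max(V_cont, immediate exercise) for American.
  V(2,0) = exp(-r*dt) * [p*0.000000 + (1-p)*0.000000] = 0.000000; exercise = 0.000000; V(2,0) = max -> 0.000000
  V(2,1) = exp(-r*dt) * [p*0.000000 + (1-p)*7.962347] = 3.718078; exercise = 0.000000; V(2,1) = max -> 3.718078
  V(2,2) = exp(-r*dt) * [p*7.962347 + (1-p)*23.475474] = 15.106099; exercise = 16.161753; V(2,2) = max -> 16.161753
  V(1,0) = exp(-r*dt) * [p*0.000000 + (1-p)*3.718078] = 1.736185; exercise = 0.000000; V(1,0) = max -> 1.736185
  V(1,1) = exp(-r*dt) * [p*3.718078 + (1-p)*16.161753] = 9.481948; exercise = 7.962347; V(1,1) = max -> 9.481948
  V(0,0) = exp(-r*dt) * [p*1.736185 + (1-p)*9.481948] = 5.331275; exercise = 0.000000; V(0,0) = max -> 5.331275

Answer: Price = V(0,0) = 5.3313


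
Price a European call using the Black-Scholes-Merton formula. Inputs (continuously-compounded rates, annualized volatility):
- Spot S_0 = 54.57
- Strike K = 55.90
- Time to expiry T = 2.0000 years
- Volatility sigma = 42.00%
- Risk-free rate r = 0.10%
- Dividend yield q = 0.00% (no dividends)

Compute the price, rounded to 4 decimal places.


d1 = (ln(S/K) + (r - q + 0.5*sigma^2) * T) / (sigma * sqrt(T)) = 0.25981107
d2 = d1 - sigma * sqrt(T) = -0.33415863
exp(-rT) = 0.99800200; exp(-qT) = 1.00000000
C = S_0 * exp(-qT) * N(d1) - K * exp(-rT) * N(d2)
N(d1) = 0.60249524; N(d2) = 0.36912993
C = 54.5700 * 1.00000000 * 0.60249524 - 55.9000 * 0.99800200 * 0.36912993 = 12.2850

Answer: Price = 12.2850


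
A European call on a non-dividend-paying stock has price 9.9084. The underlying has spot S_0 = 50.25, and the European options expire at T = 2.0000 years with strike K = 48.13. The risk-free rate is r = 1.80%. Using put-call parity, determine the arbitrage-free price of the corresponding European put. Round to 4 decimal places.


Put-call parity: C - P = S_0 * exp(-qT) - K * exp(-rT).
S_0 * exp(-qT) = 50.2500 * 1.00000000 = 50.25000000
K * exp(-rT) = 48.1300 * 0.96464029 = 46.42813733
P = C - S*exp(-qT) + K*exp(-rT)
P = 9.9084 - 50.25000000 + 46.42813733 = 6.0865

Answer: Put price = 6.0865


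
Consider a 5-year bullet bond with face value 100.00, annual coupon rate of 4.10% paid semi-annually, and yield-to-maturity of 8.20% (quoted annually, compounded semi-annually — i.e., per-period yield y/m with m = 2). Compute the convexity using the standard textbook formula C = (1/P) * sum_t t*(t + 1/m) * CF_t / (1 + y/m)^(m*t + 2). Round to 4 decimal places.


Answer: Convexity = 22.1785

Derivation:
Coupon per period c = face * coupon_rate / m = 2.050000
Periods per year m = 2; per-period yield y/m = 0.041000
Number of cashflows N = 10
Cashflows (t years, CF_t, discount factor 1/(1+y/m)^(m*t), PV):
  t = 0.5000: CF_t = 2.050000, DF = 0.960615, PV = 1.969260
  t = 1.0000: CF_t = 2.050000, DF = 0.922781, PV = 1.891701
  t = 1.5000: CF_t = 2.050000, DF = 0.886437, PV = 1.817196
  t = 2.0000: CF_t = 2.050000, DF = 0.851524, PV = 1.745625
  t = 2.5000: CF_t = 2.050000, DF = 0.817987, PV = 1.676873
  t = 3.0000: CF_t = 2.050000, DF = 0.785770, PV = 1.610829
  t = 3.5000: CF_t = 2.050000, DF = 0.754823, PV = 1.547386
  t = 4.0000: CF_t = 2.050000, DF = 0.725094, PV = 1.486442
  t = 4.5000: CF_t = 2.050000, DF = 0.696536, PV = 1.427898
  t = 5.0000: CF_t = 102.050000, DF = 0.669103, PV = 68.281918
Price P = sum_t PV_t = 83.455129
Convexity numerator sum_t t*(t + 1/m) * CF_t / (1+y/m)^(m*t + 2):
  t = 0.5000: term = 0.908598
  t = 1.0000: term = 2.618437
  t = 1.5000: term = 5.030619
  t = 2.0000: term = 8.054146
  t = 2.5000: term = 11.605397
  t = 3.0000: term = 15.607643
  t = 3.5000: term = 19.990577
  t = 4.0000: term = 24.689885
  t = 4.5000: term = 29.646836
  t = 5.0000: term = 1732.754154
Convexity = (1/P) * sum = 1850.906294 / 83.455129 = 22.178461


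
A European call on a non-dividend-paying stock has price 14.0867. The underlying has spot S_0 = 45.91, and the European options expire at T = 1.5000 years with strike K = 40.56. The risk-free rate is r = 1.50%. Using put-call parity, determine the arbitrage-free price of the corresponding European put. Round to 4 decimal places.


Put-call parity: C - P = S_0 * exp(-qT) - K * exp(-rT).
S_0 * exp(-qT) = 45.9100 * 1.00000000 = 45.91000000
K * exp(-rT) = 40.5600 * 0.97775124 = 39.65759018
P = C - S*exp(-qT) + K*exp(-rT)
P = 14.0867 - 45.91000000 + 39.65759018 = 7.8343

Answer: Put price = 7.8343


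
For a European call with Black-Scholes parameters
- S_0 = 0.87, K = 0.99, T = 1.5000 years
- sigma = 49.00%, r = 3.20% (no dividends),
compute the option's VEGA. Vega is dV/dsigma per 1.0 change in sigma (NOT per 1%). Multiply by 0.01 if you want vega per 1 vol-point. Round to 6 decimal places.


d1 = 0.1647377974; d2 = -0.4353871896
phi(d1) = 0.3935654866; exp(-qT) = 1.0000000000; exp(-rT) = 0.9531337871
Vega = S * exp(-qT) * phi(d1) * sqrt(T) = 0.8700 * 1.0000000000 * 0.3935654866 * 1.2247448714 = 0.419355

Answer: Vega = 0.419355


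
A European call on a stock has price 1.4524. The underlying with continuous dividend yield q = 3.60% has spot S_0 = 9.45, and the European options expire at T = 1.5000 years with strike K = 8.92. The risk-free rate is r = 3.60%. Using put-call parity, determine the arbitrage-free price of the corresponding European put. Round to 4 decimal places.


Answer: Put price = 0.9503

Derivation:
Put-call parity: C - P = S_0 * exp(-qT) - K * exp(-rT).
S_0 * exp(-qT) = 9.4500 * 0.94743211 = 8.95323341
K * exp(-rT) = 8.9200 * 0.94743211 = 8.45109439
P = C - S*exp(-qT) + K*exp(-rT)
P = 1.4524 - 8.95323341 + 8.45109439 = 0.9503


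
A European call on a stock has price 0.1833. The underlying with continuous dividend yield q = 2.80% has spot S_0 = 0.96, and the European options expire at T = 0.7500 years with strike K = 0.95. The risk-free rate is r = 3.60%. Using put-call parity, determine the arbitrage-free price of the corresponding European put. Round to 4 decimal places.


Answer: Put price = 0.1679

Derivation:
Put-call parity: C - P = S_0 * exp(-qT) - K * exp(-rT).
S_0 * exp(-qT) = 0.9600 * 0.97921896 = 0.94005021
K * exp(-rT) = 0.9500 * 0.97336124 = 0.92469318
P = C - S*exp(-qT) + K*exp(-rT)
P = 0.1833 - 0.94005021 + 0.92469318 = 0.1679


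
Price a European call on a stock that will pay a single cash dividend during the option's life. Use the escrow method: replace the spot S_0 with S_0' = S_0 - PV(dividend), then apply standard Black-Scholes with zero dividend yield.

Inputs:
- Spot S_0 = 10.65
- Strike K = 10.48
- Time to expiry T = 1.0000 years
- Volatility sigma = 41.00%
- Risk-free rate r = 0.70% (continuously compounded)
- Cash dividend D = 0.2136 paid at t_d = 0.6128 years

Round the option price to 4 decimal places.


PV(D) = D * exp(-r * t_d) = 0.2136 * 0.99571959 = 0.21268570
S_0' = S_0 - PV(D) = 10.6500 - 0.21268570 = 10.43731430
d1 = (ln(S_0'/K) + (r + sigma^2/2)*T) / (sigma*sqrt(T)) = 0.21211858
d2 = d1 - sigma*sqrt(T) = -0.19788142
exp(-rT) = 0.99302444
N(d1) = 0.58399274; N(d2) = 0.42156892
C = S_0' * N(d1) - K * exp(-rT) * N(d2) = 10.43731430 * 0.58399274 - 10.4800 * 0.99302444 * 0.42156892 = 1.7081

Answer: Price = 1.7081


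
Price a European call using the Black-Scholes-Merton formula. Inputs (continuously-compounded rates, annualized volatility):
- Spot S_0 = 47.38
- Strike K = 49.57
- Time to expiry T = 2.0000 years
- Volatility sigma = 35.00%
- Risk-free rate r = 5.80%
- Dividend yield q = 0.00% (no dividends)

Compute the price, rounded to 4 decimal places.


d1 = (ln(S/K) + (r - q + 0.5*sigma^2) * T) / (sigma * sqrt(T)) = 0.39055404
d2 = d1 - sigma * sqrt(T) = -0.10442071
exp(-rT) = 0.89047522; exp(-qT) = 1.00000000
C = S_0 * exp(-qT) * N(d1) - K * exp(-rT) * N(d2)
N(d1) = 0.65193655; N(d2) = 0.45841775
C = 47.3800 * 1.00000000 * 0.65193655 - 49.5700 * 0.89047522 * 0.45841775 = 10.6538

Answer: Price = 10.6538


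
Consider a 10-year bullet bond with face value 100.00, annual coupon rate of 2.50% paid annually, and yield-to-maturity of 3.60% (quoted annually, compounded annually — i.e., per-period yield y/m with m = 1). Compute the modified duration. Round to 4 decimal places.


Coupon per period c = face * coupon_rate / m = 2.500000
Periods per year m = 1; per-period yield y/m = 0.036000
Number of cashflows N = 10
Cashflows (t years, CF_t, discount factor 1/(1+y/m)^(m*t), PV):
  t = 1.0000: CF_t = 2.500000, DF = 0.965251, PV = 2.413127
  t = 2.0000: CF_t = 2.500000, DF = 0.931709, PV = 2.329274
  t = 3.0000: CF_t = 2.500000, DF = 0.899333, PV = 2.248334
  t = 4.0000: CF_t = 2.500000, DF = 0.868082, PV = 2.170206
  t = 5.0000: CF_t = 2.500000, DF = 0.837917, PV = 2.094794
  t = 6.0000: CF_t = 2.500000, DF = 0.808801, PV = 2.022002
  t = 7.0000: CF_t = 2.500000, DF = 0.780696, PV = 1.951739
  t = 8.0000: CF_t = 2.500000, DF = 0.753567, PV = 1.883918
  t = 9.0000: CF_t = 2.500000, DF = 0.727381, PV = 1.818454
  t = 10.0000: CF_t = 102.500000, DF = 0.702106, PV = 71.965825
Price P = sum_t PV_t = 90.897672
First compute Macaulay numerator sum_t t * PV_t:
  t * PV_t at t = 1.0000: 2.413127
  t * PV_t at t = 2.0000: 4.658547
  t * PV_t at t = 3.0000: 6.745001
  t * PV_t at t = 4.0000: 8.680825
  t * PV_t at t = 5.0000: 10.473968
  t * PV_t at t = 6.0000: 12.132009
  t * PV_t at t = 7.0000: 13.662172
  t * PV_t at t = 8.0000: 15.071343
  t * PV_t at t = 9.0000: 16.366082
  t * PV_t at t = 10.0000: 719.658255
Macaulay duration D = 809.861329 / 90.897672 = 8.909594
Modified duration = D / (1 + y/m) = 8.909594 / (1 + 0.036000) = 8.599994

Answer: Modified duration = 8.6000


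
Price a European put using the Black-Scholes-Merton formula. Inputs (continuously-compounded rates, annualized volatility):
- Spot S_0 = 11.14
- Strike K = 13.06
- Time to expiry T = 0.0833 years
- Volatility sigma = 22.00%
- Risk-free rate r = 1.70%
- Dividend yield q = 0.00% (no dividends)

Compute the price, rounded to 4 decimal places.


d1 = (ln(S/K) + (r - q + 0.5*sigma^2) * T) / (sigma * sqrt(T)) = -2.45023866
d2 = d1 - sigma * sqrt(T) = -2.51373449
exp(-rT) = 0.99858490; exp(-qT) = 1.00000000
P = K * exp(-rT) * N(-d2) - S_0 * exp(-qT) * N(-d1)
N(-d1) = 0.99286192; N(-d2) = 0.99402698
P = 13.0600 * 0.99858490 * 0.99402698 - 11.1400 * 1.00000000 * 0.99286192 = 1.9031

Answer: Price = 1.9031


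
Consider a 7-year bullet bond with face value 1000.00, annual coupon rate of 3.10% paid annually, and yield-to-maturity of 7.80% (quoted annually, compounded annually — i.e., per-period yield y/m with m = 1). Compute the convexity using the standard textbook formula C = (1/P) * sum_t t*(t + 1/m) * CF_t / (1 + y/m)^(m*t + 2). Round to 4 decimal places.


Answer: Convexity = 41.7582

Derivation:
Coupon per period c = face * coupon_rate / m = 31.000000
Periods per year m = 1; per-period yield y/m = 0.078000
Number of cashflows N = 7
Cashflows (t years, CF_t, discount factor 1/(1+y/m)^(m*t), PV):
  t = 1.0000: CF_t = 31.000000, DF = 0.927644, PV = 28.756957
  t = 2.0000: CF_t = 31.000000, DF = 0.860523, PV = 26.676213
  t = 3.0000: CF_t = 31.000000, DF = 0.798259, PV = 24.746023
  t = 4.0000: CF_t = 31.000000, DF = 0.740500, PV = 22.955494
  t = 5.0000: CF_t = 31.000000, DF = 0.686920, PV = 21.294522
  t = 6.0000: CF_t = 31.000000, DF = 0.637217, PV = 19.753731
  t = 7.0000: CF_t = 1031.000000, DF = 0.591111, PV = 609.434926
Price P = sum_t PV_t = 753.617866
Convexity numerator sum_t t*(t + 1/m) * CF_t / (1+y/m)^(m*t + 2):
  t = 1.0000: term = 49.492046
  t = 2.0000: term = 137.732966
  t = 3.0000: term = 255.534260
  t = 4.0000: term = 395.074614
  t = 5.0000: term = 549.732765
  t = 6.0000: term = 713.938656
  t = 7.0000: term = 29368.234863
Convexity = (1/P) * sum = 31469.740170 / 753.617866 = 41.758219


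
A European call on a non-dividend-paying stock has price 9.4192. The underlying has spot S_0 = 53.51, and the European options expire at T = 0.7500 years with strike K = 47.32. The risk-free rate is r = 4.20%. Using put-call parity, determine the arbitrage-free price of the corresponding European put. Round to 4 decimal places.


Put-call parity: C - P = S_0 * exp(-qT) - K * exp(-rT).
S_0 * exp(-qT) = 53.5100 * 1.00000000 = 53.51000000
K * exp(-rT) = 47.3200 * 0.96899096 = 45.85265206
P = C - S*exp(-qT) + K*exp(-rT)
P = 9.4192 - 53.51000000 + 45.85265206 = 1.7619

Answer: Put price = 1.7619


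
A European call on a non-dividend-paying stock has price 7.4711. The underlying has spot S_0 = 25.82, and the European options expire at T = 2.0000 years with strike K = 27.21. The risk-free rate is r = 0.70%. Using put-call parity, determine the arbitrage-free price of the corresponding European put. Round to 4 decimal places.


Put-call parity: C - P = S_0 * exp(-qT) - K * exp(-rT).
S_0 * exp(-qT) = 25.8200 * 1.00000000 = 25.82000000
K * exp(-rT) = 27.2100 * 0.98609754 = 26.83171418
P = C - S*exp(-qT) + K*exp(-rT)
P = 7.4711 - 25.82000000 + 26.83171418 = 8.4828

Answer: Put price = 8.4828


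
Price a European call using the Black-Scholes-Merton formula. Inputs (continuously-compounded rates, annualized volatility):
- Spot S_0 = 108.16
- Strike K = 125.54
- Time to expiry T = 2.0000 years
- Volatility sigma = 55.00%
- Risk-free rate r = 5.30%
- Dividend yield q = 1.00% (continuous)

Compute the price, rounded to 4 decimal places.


d1 = (ln(S/K) + (r - q + 0.5*sigma^2) * T) / (sigma * sqrt(T)) = 0.30789638
d2 = d1 - sigma * sqrt(T) = -0.46992108
exp(-rT) = 0.89942465; exp(-qT) = 0.98019867
C = S_0 * exp(-qT) * N(d1) - K * exp(-rT) * N(d2)
N(d1) = 0.62091941; N(d2) = 0.31920570
C = 108.1600 * 0.98019867 * 0.62091941 - 125.5400 * 0.89942465 * 0.31920570 = 29.7861

Answer: Price = 29.7861


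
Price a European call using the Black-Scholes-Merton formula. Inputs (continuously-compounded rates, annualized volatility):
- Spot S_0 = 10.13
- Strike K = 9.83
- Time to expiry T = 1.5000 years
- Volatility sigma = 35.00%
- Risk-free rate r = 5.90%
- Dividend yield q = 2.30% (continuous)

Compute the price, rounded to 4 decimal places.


Answer: Price = 2.0185

Derivation:
d1 = (ln(S/K) + (r - q + 0.5*sigma^2) * T) / (sigma * sqrt(T)) = 0.41043506
d2 = d1 - sigma * sqrt(T) = -0.01822564
exp(-rT) = 0.91530311; exp(-qT) = 0.96608834
C = S_0 * exp(-qT) * N(d1) - K * exp(-rT) * N(d2)
N(d1) = 0.65925659; N(d2) = 0.49272942
C = 10.1300 * 0.96608834 * 0.65925659 - 9.8300 * 0.91530311 * 0.49272942 = 2.0185


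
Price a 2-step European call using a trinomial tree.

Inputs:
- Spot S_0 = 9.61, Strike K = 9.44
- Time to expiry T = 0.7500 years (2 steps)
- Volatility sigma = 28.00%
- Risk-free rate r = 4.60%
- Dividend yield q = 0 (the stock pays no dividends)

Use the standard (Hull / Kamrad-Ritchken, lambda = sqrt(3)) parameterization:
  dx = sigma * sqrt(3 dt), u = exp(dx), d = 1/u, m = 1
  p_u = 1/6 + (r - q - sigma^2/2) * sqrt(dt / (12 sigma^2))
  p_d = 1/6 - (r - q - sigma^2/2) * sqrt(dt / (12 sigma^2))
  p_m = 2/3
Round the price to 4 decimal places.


dt = T/N = 0.375000; dx = sigma*sqrt(3*dt) = 0.296985
u = exp(dx) = 1.345795; d = 1/u = 0.743055
p_u = 0.170960, p_m = 0.666667, p_d = 0.162374
Discount per step: exp(-r*dt) = 0.982898
Stock lattice S(k, j) with j the centered position index:
  k=0: S(0,+0) = 9.6100
  k=1: S(1,-1) = 7.1408; S(1,+0) = 9.6100; S(1,+1) = 12.9331
  k=2: S(2,-2) = 5.3060; S(2,-1) = 7.1408; S(2,+0) = 9.6100; S(2,+1) = 12.9331; S(2,+2) = 17.4053
Terminal payoffs V(N, j) = max(S_T - K, 0):
  V(2,-2) = 0.000000; V(2,-1) = 0.000000; V(2,+0) = 0.170000; V(2,+1) = 3.493089; V(2,+2) = 7.965285
Backward induction: V(k, j) = exp(-r*dt) * [p_u * V(k+1, j+1) + p_m * V(k+1, j) + p_d * V(k+1, j-1)]
  V(1,-1) = exp(-r*dt) * [p_u*0.170000 + p_m*0.000000 + p_d*0.000000] = 0.028566
  V(1,+0) = exp(-r*dt) * [p_u*3.493089 + p_m*0.170000 + p_d*0.000000] = 0.698360
  V(1,+1) = exp(-r*dt) * [p_u*7.965285 + p_m*3.493089 + p_d*0.170000] = 3.654487
  V(0,+0) = exp(-r*dt) * [p_u*3.654487 + p_m*0.698360 + p_d*0.028566] = 1.076256

Answer: Price = V(0,0) = 1.0763


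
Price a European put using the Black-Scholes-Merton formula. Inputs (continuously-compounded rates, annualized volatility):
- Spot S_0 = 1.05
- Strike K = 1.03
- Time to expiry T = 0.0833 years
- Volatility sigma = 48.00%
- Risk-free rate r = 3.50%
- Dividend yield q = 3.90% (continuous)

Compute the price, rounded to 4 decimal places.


Answer: Price = 0.0480

Derivation:
d1 = (ln(S/K) + (r - q + 0.5*sigma^2) * T) / (sigma * sqrt(T)) = 0.20568120
d2 = d1 - sigma * sqrt(T) = 0.06714485
exp(-rT) = 0.99708875; exp(-qT) = 0.99675657
P = K * exp(-rT) * N(-d2) - S_0 * exp(-qT) * N(-d1)
N(-d1) = 0.41851997; N(-d2) = 0.47323320
P = 1.0300 * 0.99708875 * 0.47323320 - 1.0500 * 0.99675657 * 0.41851997 = 0.0480


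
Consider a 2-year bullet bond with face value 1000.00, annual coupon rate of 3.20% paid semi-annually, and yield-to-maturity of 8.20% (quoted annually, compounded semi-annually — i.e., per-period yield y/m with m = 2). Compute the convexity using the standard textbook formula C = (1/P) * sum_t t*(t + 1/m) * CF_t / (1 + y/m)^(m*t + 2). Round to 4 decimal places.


Answer: Convexity = 4.4625

Derivation:
Coupon per period c = face * coupon_rate / m = 16.000000
Periods per year m = 2; per-period yield y/m = 0.041000
Number of cashflows N = 4
Cashflows (t years, CF_t, discount factor 1/(1+y/m)^(m*t), PV):
  t = 0.5000: CF_t = 16.000000, DF = 0.960615, PV = 15.369837
  t = 1.0000: CF_t = 16.000000, DF = 0.922781, PV = 14.764493
  t = 1.5000: CF_t = 16.000000, DF = 0.886437, PV = 14.182990
  t = 2.0000: CF_t = 1016.000000, DF = 0.851524, PV = 865.148761
Price P = sum_t PV_t = 909.466080
Convexity numerator sum_t t*(t + 1/m) * CF_t / (1+y/m)^(m*t + 2):
  t = 0.5000: term = 7.091495
  t = 1.0000: term = 20.436585
  t = 1.5000: term = 39.263372
  t = 2.0000: term = 3991.713246
Convexity = (1/P) * sum = 4058.504698 / 909.466080 = 4.462514


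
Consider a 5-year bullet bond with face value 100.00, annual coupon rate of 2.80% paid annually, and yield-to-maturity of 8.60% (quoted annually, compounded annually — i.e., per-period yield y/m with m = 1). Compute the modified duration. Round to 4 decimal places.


Coupon per period c = face * coupon_rate / m = 2.800000
Periods per year m = 1; per-period yield y/m = 0.086000
Number of cashflows N = 5
Cashflows (t years, CF_t, discount factor 1/(1+y/m)^(m*t), PV):
  t = 1.0000: CF_t = 2.800000, DF = 0.920810, PV = 2.578269
  t = 2.0000: CF_t = 2.800000, DF = 0.847892, PV = 2.374097
  t = 3.0000: CF_t = 2.800000, DF = 0.780747, PV = 2.186093
  t = 4.0000: CF_t = 2.800000, DF = 0.718920, PV = 2.012977
  t = 5.0000: CF_t = 102.800000, DF = 0.661989, PV = 68.052485
Price P = sum_t PV_t = 77.203920
First compute Macaulay numerator sum_t t * PV_t:
  t * PV_t at t = 1.0000: 2.578269
  t * PV_t at t = 2.0000: 4.748193
  t * PV_t at t = 3.0000: 6.558278
  t * PV_t at t = 4.0000: 8.051906
  t * PV_t at t = 5.0000: 340.262425
Macaulay duration D = 362.199071 / 77.203920 = 4.691460
Modified duration = D / (1 + y/m) = 4.691460 / (1 + 0.086000) = 4.319944

Answer: Modified duration = 4.3199


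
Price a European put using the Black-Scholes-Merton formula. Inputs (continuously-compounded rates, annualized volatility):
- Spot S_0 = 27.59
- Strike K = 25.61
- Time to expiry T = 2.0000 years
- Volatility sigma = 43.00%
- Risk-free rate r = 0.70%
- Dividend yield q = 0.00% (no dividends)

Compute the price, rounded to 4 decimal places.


Answer: Price = 5.2092

Derivation:
d1 = (ln(S/K) + (r - q + 0.5*sigma^2) * T) / (sigma * sqrt(T)) = 0.44953983
d2 = d1 - sigma * sqrt(T) = -0.15857200
exp(-rT) = 0.98609754; exp(-qT) = 1.00000000
P = K * exp(-rT) * N(-d2) - S_0 * exp(-qT) * N(-d1)
N(-d1) = 0.32652114; N(-d2) = 0.56299696
P = 25.6100 * 0.98609754 * 0.56299696 - 27.5900 * 1.00000000 * 0.32652114 = 5.2092


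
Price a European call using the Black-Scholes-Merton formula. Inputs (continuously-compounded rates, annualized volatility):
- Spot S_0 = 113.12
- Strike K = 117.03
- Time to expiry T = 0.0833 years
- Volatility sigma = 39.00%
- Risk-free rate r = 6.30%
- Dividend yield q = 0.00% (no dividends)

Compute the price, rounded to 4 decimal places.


d1 = (ln(S/K) + (r - q + 0.5*sigma^2) * T) / (sigma * sqrt(T)) = -0.19898800
d2 = d1 - sigma * sqrt(T) = -0.31154878
exp(-rT) = 0.99476585; exp(-qT) = 1.00000000
C = S_0 * exp(-qT) * N(d1) - K * exp(-rT) * N(d2)
N(d1) = 0.42113607; N(d2) = 0.37769173
C = 113.1200 * 1.00000000 * 0.42113607 - 117.0300 * 0.99476585 * 0.37769173 = 3.6690

Answer: Price = 3.6690


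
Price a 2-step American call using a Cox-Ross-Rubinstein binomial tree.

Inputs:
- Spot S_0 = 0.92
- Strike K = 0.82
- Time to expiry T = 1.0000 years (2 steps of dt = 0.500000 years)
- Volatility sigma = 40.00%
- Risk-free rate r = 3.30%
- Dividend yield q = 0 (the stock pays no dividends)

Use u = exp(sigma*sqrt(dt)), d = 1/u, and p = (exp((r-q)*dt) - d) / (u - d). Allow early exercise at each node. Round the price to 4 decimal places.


dt = T/N = 0.500000
u = exp(sigma*sqrt(dt)) = 1.326896; d = 1/u = 0.753638
p = (exp((r-q)*dt) - d) / (u - d) = 0.458779
Discount per step: exp(-r*dt) = 0.983635
Stock lattice S(k, i) with i counting down-moves:
  k=0: S(0,0) = 0.9200
  k=1: S(1,0) = 1.2207; S(1,1) = 0.6933
  k=2: S(2,0) = 1.6198; S(2,1) = 0.9200; S(2,2) = 0.5225
Terminal payoffs V(N, i) = max(S_T - K, 0):
  V(2,0) = 0.799802; V(2,1) = 0.100000; V(2,2) = 0.000000
Backward induction: V(k, i) = exp(-r*dt) * [p * V(k+1, i) + (1-p) * V(k+1, i+1)]; then take max(V_cont, immediate exercise) for American.
  V(1,0) = exp(-r*dt) * [p*0.799802 + (1-p)*0.100000] = 0.414164; exercise = 0.400745; V(1,0) = max -> 0.414164
  V(1,1) = exp(-r*dt) * [p*0.100000 + (1-p)*0.000000] = 0.045127; exercise = 0.000000; V(1,1) = max -> 0.045127
  V(0,0) = exp(-r*dt) * [p*0.414164 + (1-p)*0.045127] = 0.210924; exercise = 0.100000; V(0,0) = max -> 0.210924

Answer: Price = V(0,0) = 0.2109


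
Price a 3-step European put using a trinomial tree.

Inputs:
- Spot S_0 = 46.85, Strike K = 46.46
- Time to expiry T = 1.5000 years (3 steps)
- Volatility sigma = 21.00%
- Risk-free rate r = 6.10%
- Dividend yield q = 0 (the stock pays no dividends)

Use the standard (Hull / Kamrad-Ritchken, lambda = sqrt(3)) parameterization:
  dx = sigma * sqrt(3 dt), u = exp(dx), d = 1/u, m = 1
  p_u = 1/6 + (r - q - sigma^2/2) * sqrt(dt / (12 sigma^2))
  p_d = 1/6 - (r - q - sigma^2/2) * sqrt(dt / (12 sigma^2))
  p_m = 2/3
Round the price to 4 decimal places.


Answer: Price = V(0,0) = 2.3062

Derivation:
dt = T/N = 0.500000; dx = sigma*sqrt(3*dt) = 0.257196
u = exp(dx) = 1.293299; d = 1/u = 0.773216
p_u = 0.204527, p_m = 0.666667, p_d = 0.128806
Discount per step: exp(-r*dt) = 0.969960
Stock lattice S(k, j) with j the centered position index:
  k=0: S(0,+0) = 46.8500
  k=1: S(1,-1) = 36.2252; S(1,+0) = 46.8500; S(1,+1) = 60.5911
  k=2: S(2,-2) = 28.0099; S(2,-1) = 36.2252; S(2,+0) = 46.8500; S(2,+1) = 60.5911; S(2,+2) = 78.3624
  k=3: S(3,-3) = 21.6577; S(3,-2) = 28.0099; S(3,-1) = 36.2252; S(3,+0) = 46.8500; S(3,+1) = 60.5911; S(3,+2) = 78.3624; S(3,+3) = 101.3460
Terminal payoffs V(N, j) = max(K - S_T, 0):
  V(3,-3) = 24.802285; V(3,-2) = 18.450096; V(3,-1) = 10.234815; V(3,+0) = 0.000000; V(3,+1) = 0.000000; V(3,+2) = 0.000000; V(3,+3) = 0.000000
Backward induction: V(k, j) = exp(-r*dt) * [p_u * V(k+1, j+1) + p_m * V(k+1, j) + p_d * V(k+1, j-1)]
  V(2,-2) = exp(-r*dt) * [p_u*10.234815 + p_m*18.450096 + p_d*24.802285] = 17.059716
  V(2,-1) = exp(-r*dt) * [p_u*0.000000 + p_m*10.234815 + p_d*18.450096] = 8.923347
  V(2,+0) = exp(-r*dt) * [p_u*0.000000 + p_m*0.000000 + p_d*10.234815] = 1.278709
  V(2,+1) = exp(-r*dt) * [p_u*0.000000 + p_m*0.000000 + p_d*0.000000] = 0.000000
  V(2,+2) = exp(-r*dt) * [p_u*0.000000 + p_m*0.000000 + p_d*0.000000] = 0.000000
  V(1,-1) = exp(-r*dt) * [p_u*1.278709 + p_m*8.923347 + p_d*17.059716] = 8.155263
  V(1,+0) = exp(-r*dt) * [p_u*0.000000 + p_m*1.278709 + p_d*8.923347] = 1.941723
  V(1,+1) = exp(-r*dt) * [p_u*0.000000 + p_m*0.000000 + p_d*1.278709] = 0.159758
  V(0,+0) = exp(-r*dt) * [p_u*0.159758 + p_m*1.941723 + p_d*8.155263] = 2.306185


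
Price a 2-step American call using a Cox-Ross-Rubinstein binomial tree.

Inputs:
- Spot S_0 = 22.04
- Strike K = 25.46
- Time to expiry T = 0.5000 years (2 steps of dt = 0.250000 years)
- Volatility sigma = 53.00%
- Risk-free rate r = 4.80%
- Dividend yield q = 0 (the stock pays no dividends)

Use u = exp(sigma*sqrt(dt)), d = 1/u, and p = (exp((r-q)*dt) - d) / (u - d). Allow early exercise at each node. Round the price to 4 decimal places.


dt = T/N = 0.250000
u = exp(sigma*sqrt(dt)) = 1.303431; d = 1/u = 0.767206
p = (exp((r-q)*dt) - d) / (u - d) = 0.456648
Discount per step: exp(-r*dt) = 0.988072
Stock lattice S(k, i) with i counting down-moves:
  k=0: S(0,0) = 22.0400
  k=1: S(1,0) = 28.7276; S(1,1) = 16.9092
  k=2: S(2,0) = 37.4445; S(2,1) = 22.0400; S(2,2) = 12.9729
Terminal payoffs V(N, i) = max(S_T - K, 0):
  V(2,0) = 11.984468; V(2,1) = 0.000000; V(2,2) = 0.000000
Backward induction: V(k, i) = exp(-r*dt) * [p * V(k+1, i) + (1-p) * V(k+1, i+1)]; then take max(V_cont, immediate exercise) for American.
  V(1,0) = exp(-r*dt) * [p*11.984468 + (1-p)*0.000000] = 5.407409; exercise = 3.267619; V(1,0) = max -> 5.407409
  V(1,1) = exp(-r*dt) * [p*0.000000 + (1-p)*0.000000] = 0.000000; exercise = 0.000000; V(1,1) = max -> 0.000000
  V(0,0) = exp(-r*dt) * [p*5.407409 + (1-p)*0.000000] = 2.439831; exercise = 0.000000; V(0,0) = max -> 2.439831

Answer: Price = V(0,0) = 2.4398


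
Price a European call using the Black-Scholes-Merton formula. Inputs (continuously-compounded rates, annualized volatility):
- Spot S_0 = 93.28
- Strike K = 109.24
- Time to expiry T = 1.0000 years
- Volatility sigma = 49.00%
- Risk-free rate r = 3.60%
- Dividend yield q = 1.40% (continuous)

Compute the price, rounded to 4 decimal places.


Answer: Price = 13.1163

Derivation:
d1 = (ln(S/K) + (r - q + 0.5*sigma^2) * T) / (sigma * sqrt(T)) = -0.03243178
d2 = d1 - sigma * sqrt(T) = -0.52243178
exp(-rT) = 0.96464029; exp(-qT) = 0.98609754
C = S_0 * exp(-qT) * N(d1) - K * exp(-rT) * N(d2)
N(d1) = 0.48706386; N(d2) = 0.30068487
C = 93.2800 * 0.98609754 * 0.48706386 - 109.2400 * 0.96464029 * 0.30068487 = 13.1163


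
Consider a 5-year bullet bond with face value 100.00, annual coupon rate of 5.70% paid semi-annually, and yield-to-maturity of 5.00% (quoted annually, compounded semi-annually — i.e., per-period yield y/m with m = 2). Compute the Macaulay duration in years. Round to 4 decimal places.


Coupon per period c = face * coupon_rate / m = 2.850000
Periods per year m = 2; per-period yield y/m = 0.025000
Number of cashflows N = 10
Cashflows (t years, CF_t, discount factor 1/(1+y/m)^(m*t), PV):
  t = 0.5000: CF_t = 2.850000, DF = 0.975610, PV = 2.780488
  t = 1.0000: CF_t = 2.850000, DF = 0.951814, PV = 2.712671
  t = 1.5000: CF_t = 2.850000, DF = 0.928599, PV = 2.646508
  t = 2.0000: CF_t = 2.850000, DF = 0.905951, PV = 2.581959
  t = 2.5000: CF_t = 2.850000, DF = 0.883854, PV = 2.518985
  t = 3.0000: CF_t = 2.850000, DF = 0.862297, PV = 2.457546
  t = 3.5000: CF_t = 2.850000, DF = 0.841265, PV = 2.397606
  t = 4.0000: CF_t = 2.850000, DF = 0.820747, PV = 2.339128
  t = 4.5000: CF_t = 2.850000, DF = 0.800728, PV = 2.282076
  t = 5.0000: CF_t = 102.850000, DF = 0.781198, PV = 80.346256
Price P = sum_t PV_t = 103.063222
Macaulay numerator sum_t t * PV_t:
  t * PV_t at t = 0.5000: 1.390244
  t * PV_t at t = 1.0000: 2.712671
  t * PV_t at t = 1.5000: 3.969762
  t * PV_t at t = 2.0000: 5.163919
  t * PV_t at t = 2.5000: 6.297462
  t * PV_t at t = 3.0000: 7.372638
  t * PV_t at t = 3.5000: 8.391621
  t * PV_t at t = 4.0000: 9.356511
  t * PV_t at t = 4.5000: 10.269341
  t * PV_t at t = 5.0000: 401.731278
Macaulay duration D = (sum_t t * PV_t) / P = 456.655447 / 103.063222 = 4.430828

Answer: Macaulay duration = 4.4308 years


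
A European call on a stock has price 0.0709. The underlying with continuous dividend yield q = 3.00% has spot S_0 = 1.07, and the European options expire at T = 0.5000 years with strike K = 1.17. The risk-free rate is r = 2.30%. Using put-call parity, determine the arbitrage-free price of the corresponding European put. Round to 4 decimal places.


Put-call parity: C - P = S_0 * exp(-qT) - K * exp(-rT).
S_0 * exp(-qT) = 1.0700 * 0.98511194 = 1.05406978
K * exp(-rT) = 1.1700 * 0.98856587 = 1.15662207
P = C - S*exp(-qT) + K*exp(-rT)
P = 0.0709 - 1.05406978 + 1.15662207 = 0.1735

Answer: Put price = 0.1735


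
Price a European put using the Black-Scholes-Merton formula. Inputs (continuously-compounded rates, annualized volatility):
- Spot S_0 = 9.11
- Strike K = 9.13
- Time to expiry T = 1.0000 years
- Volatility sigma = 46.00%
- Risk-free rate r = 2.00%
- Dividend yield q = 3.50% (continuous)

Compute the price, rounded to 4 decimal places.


Answer: Price = 1.6914

Derivation:
d1 = (ln(S/K) + (r - q + 0.5*sigma^2) * T) / (sigma * sqrt(T)) = 0.19262395
d2 = d1 - sigma * sqrt(T) = -0.26737605
exp(-rT) = 0.98019867; exp(-qT) = 0.96560542
P = K * exp(-rT) * N(-d2) - S_0 * exp(-qT) * N(-d1)
N(-d1) = 0.42362674; N(-d2) = 0.60541018
P = 9.1300 * 0.98019867 * 0.60541018 - 9.1100 * 0.96560542 * 0.42362674 = 1.6914


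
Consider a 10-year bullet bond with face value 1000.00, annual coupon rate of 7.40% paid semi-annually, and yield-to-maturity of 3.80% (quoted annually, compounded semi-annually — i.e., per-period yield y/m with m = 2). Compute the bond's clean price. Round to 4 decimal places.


Answer: Price = 1297.1860

Derivation:
Coupon per period c = face * coupon_rate / m = 37.000000
Periods per year m = 2; per-period yield y/m = 0.019000
Number of cashflows N = 20
Cashflows (t years, CF_t, discount factor 1/(1+y/m)^(m*t), PV):
  t = 0.5000: CF_t = 37.000000, DF = 0.981354, PV = 36.310108
  t = 1.0000: CF_t = 37.000000, DF = 0.963056, PV = 35.633079
  t = 1.5000: CF_t = 37.000000, DF = 0.945099, PV = 34.968675
  t = 2.0000: CF_t = 37.000000, DF = 0.927477, PV = 34.316658
  t = 2.5000: CF_t = 37.000000, DF = 0.910184, PV = 33.676799
  t = 3.0000: CF_t = 37.000000, DF = 0.893213, PV = 33.048870
  t = 3.5000: CF_t = 37.000000, DF = 0.876558, PV = 32.432650
  t = 4.0000: CF_t = 37.000000, DF = 0.860214, PV = 31.827920
  t = 4.5000: CF_t = 37.000000, DF = 0.844175, PV = 31.234465
  t = 5.0000: CF_t = 37.000000, DF = 0.828434, PV = 30.652075
  t = 5.5000: CF_t = 37.000000, DF = 0.812988, PV = 30.080545
  t = 6.0000: CF_t = 37.000000, DF = 0.797829, PV = 29.519671
  t = 6.5000: CF_t = 37.000000, DF = 0.782953, PV = 28.969255
  t = 7.0000: CF_t = 37.000000, DF = 0.768354, PV = 28.429102
  t = 7.5000: CF_t = 37.000000, DF = 0.754028, PV = 27.899021
  t = 8.0000: CF_t = 37.000000, DF = 0.739968, PV = 27.378823
  t = 8.5000: CF_t = 37.000000, DF = 0.726171, PV = 26.868325
  t = 9.0000: CF_t = 37.000000, DF = 0.712631, PV = 26.367346
  t = 9.5000: CF_t = 37.000000, DF = 0.699343, PV = 25.875707
  t = 10.0000: CF_t = 1037.000000, DF = 0.686304, PV = 711.696903
Price P = sum_t PV_t = 1297.185999


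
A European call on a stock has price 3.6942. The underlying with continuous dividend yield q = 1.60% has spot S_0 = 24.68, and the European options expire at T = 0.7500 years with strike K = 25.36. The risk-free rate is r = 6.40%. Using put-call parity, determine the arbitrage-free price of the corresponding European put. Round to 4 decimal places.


Put-call parity: C - P = S_0 * exp(-qT) - K * exp(-rT).
S_0 * exp(-qT) = 24.6800 * 0.98807171 = 24.38560987
K * exp(-rT) = 25.3600 * 0.95313379 = 24.17147284
P = C - S*exp(-qT) + K*exp(-rT)
P = 3.6942 - 24.38560987 + 24.17147284 = 3.4801

Answer: Put price = 3.4801


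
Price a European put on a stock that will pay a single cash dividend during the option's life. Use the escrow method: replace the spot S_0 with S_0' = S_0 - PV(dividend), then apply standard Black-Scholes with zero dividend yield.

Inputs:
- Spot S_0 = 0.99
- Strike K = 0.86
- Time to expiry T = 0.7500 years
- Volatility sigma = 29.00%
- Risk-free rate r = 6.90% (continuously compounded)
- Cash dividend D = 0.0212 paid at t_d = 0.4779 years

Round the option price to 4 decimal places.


PV(D) = D * exp(-r * t_d) = 0.0212 * 0.96756265 = 0.02051233
S_0' = S_0 - PV(D) = 0.9900 - 0.02051233 = 0.96948767
d1 = (ln(S_0'/K) + (r + sigma^2/2)*T) / (sigma*sqrt(T)) = 0.80877961
d2 = d1 - sigma*sqrt(T) = 0.55763224
exp(-rT) = 0.94956623
N(-d1) = 0.20932096; N(-d2) = 0.28854777
P = K * exp(-rT) * N(-d2) - S_0' * N(-d1) = 0.8600 * 0.94956623 * 0.28854777 - 0.96948767 * 0.20932096 = 0.0327

Answer: Price = 0.0327


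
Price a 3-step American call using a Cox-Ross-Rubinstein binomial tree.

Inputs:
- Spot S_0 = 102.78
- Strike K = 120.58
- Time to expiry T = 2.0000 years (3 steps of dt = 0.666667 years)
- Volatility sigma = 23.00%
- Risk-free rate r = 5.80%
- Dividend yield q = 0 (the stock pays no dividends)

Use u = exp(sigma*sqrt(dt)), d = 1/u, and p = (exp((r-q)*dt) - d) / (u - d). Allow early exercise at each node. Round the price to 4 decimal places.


dt = T/N = 0.666667
u = exp(sigma*sqrt(dt)) = 1.206585; d = 1/u = 0.828785
p = (exp((r-q)*dt) - d) / (u - d) = 0.557540
Discount per step: exp(-r*dt) = 0.962071
Stock lattice S(k, i) with i counting down-moves:
  k=0: S(0,0) = 102.7800
  k=1: S(1,0) = 124.0128; S(1,1) = 85.1825
  k=2: S(2,0) = 149.6320; S(2,1) = 102.7800; S(2,2) = 70.5980
  k=3: S(3,0) = 180.5438; S(3,1) = 124.0128; S(3,2) = 85.1825; S(3,3) = 58.5106
Terminal payoffs V(N, i) = max(S_T - K, 0):
  V(3,0) = 59.963803; V(3,1) = 3.432826; V(3,2) = 0.000000; V(3,3) = 0.000000
Backward induction: V(k, i) = exp(-r*dt) * [p * V(k+1, i) + (1-p) * V(k+1, i+1)]; then take max(V_cont, immediate exercise) for American.
  V(2,0) = exp(-r*dt) * [p*59.963803 + (1-p)*3.432826] = 33.625476; exercise = 29.052039; V(2,0) = max -> 33.625476
  V(2,1) = exp(-r*dt) * [p*3.432826 + (1-p)*0.000000] = 1.841346; exercise = 0.000000; V(2,1) = max -> 1.841346
  V(2,2) = exp(-r*dt) * [p*0.000000 + (1-p)*0.000000] = 0.000000; exercise = 0.000000; V(2,2) = max -> 0.000000
  V(1,0) = exp(-r*dt) * [p*33.625476 + (1-p)*1.841346] = 18.820310; exercise = 3.432826; V(1,0) = max -> 18.820310
  V(1,1) = exp(-r*dt) * [p*1.841346 + (1-p)*0.000000] = 0.987686; exercise = 0.000000; V(1,1) = max -> 0.987686
  V(0,0) = exp(-r*dt) * [p*18.820310 + (1-p)*0.987686] = 10.515529; exercise = 0.000000; V(0,0) = max -> 10.515529

Answer: Price = V(0,0) = 10.5155


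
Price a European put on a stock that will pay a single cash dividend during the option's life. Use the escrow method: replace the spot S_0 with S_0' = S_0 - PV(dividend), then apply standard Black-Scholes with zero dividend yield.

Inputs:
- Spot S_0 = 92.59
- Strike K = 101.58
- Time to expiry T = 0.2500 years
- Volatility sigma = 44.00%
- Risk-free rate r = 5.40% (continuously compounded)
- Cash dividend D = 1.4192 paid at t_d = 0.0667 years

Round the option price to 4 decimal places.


Answer: Price = 13.6619

Derivation:
PV(D) = D * exp(-r * t_d) = 1.4192 * 0.99640468 = 1.41409752
S_0' = S_0 - PV(D) = 92.5900 - 1.41409752 = 91.17590248
d1 = (ln(S_0'/K) + (r + sigma^2/2)*T) / (sigma*sqrt(T)) = -0.31980014
d2 = d1 - sigma*sqrt(T) = -0.53980014
exp(-rT) = 0.98659072
N(-d1) = 0.62544008; N(-d2) = 0.70533256
P = K * exp(-rT) * N(-d2) - S_0' * N(-d1) = 101.5800 * 0.98659072 * 0.70533256 - 91.17590248 * 0.62544008 = 13.6619


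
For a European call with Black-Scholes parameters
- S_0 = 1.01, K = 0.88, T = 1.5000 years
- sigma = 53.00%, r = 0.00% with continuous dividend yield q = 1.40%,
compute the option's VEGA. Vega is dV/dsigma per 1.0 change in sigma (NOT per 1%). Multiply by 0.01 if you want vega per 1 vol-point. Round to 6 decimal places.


Answer: Vega = 0.425496

Derivation:
d1 = 0.5044696432; d2 = -0.1446451387
phi(d1) = 0.3512758932; exp(-qT) = 0.9792189646; exp(-rT) = 1.0000000000
Vega = S * exp(-qT) * phi(d1) * sqrt(T) = 1.0100 * 0.9792189646 * 0.3512758932 * 1.2247448714 = 0.425496


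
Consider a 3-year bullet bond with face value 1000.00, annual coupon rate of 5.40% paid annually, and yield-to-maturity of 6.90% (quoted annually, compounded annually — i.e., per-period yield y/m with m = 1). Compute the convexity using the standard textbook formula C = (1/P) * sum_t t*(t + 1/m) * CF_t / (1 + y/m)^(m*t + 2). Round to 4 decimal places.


Coupon per period c = face * coupon_rate / m = 54.000000
Periods per year m = 1; per-period yield y/m = 0.069000
Number of cashflows N = 3
Cashflows (t years, CF_t, discount factor 1/(1+y/m)^(m*t), PV):
  t = 1.0000: CF_t = 54.000000, DF = 0.935454, PV = 50.514500
  t = 2.0000: CF_t = 54.000000, DF = 0.875074, PV = 47.253975
  t = 3.0000: CF_t = 1054.000000, DF = 0.818591, PV = 862.794753
Price P = sum_t PV_t = 960.563228
Convexity numerator sum_t t*(t + 1/m) * CF_t / (1+y/m)^(m*t + 2):
  t = 1.0000: term = 88.407811
  t = 2.0000: term = 248.104242
  t = 3.0000: term = 9060.107087
Convexity = (1/P) * sum = 9396.619140 / 960.563228 = 9.782406

Answer: Convexity = 9.7824


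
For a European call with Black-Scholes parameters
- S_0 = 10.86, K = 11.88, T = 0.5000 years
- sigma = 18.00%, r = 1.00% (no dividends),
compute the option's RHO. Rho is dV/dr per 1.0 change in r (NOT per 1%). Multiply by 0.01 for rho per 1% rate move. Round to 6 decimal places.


Answer: Rho = 1.375937

Derivation:
d1 = -0.6023764057; d2 = -0.7296556263
phi(d1) = 0.3327488758; exp(-qT) = 1.0000000000; exp(-rT) = 0.9950124792
N(d2) = 0.2328003556
Rho = K*T*exp(-rT)*N(d2) = 11.8800 * 0.5000 * 0.9950124792 * 0.2328003556 = 1.375937


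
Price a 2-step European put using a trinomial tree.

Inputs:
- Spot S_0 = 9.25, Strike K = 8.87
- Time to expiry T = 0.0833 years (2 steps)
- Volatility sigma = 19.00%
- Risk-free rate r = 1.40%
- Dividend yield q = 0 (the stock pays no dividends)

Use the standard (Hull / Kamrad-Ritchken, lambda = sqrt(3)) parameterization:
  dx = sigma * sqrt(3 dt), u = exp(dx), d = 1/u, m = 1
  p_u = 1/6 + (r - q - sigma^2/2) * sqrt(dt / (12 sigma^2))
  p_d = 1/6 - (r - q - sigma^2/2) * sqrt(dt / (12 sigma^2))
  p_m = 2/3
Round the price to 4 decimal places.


Answer: Price = V(0,0) = 0.0714

Derivation:
dt = T/N = 0.041650; dx = sigma*sqrt(3*dt) = 0.067162
u = exp(dx) = 1.069468; d = 1/u = 0.935044
p_u = 0.165411, p_m = 0.666667, p_d = 0.167922
Discount per step: exp(-r*dt) = 0.999417
Stock lattice S(k, j) with j the centered position index:
  k=0: S(0,+0) = 9.2500
  k=1: S(1,-1) = 8.6492; S(1,+0) = 9.2500; S(1,+1) = 9.8926
  k=2: S(2,-2) = 8.0873; S(2,-1) = 8.6492; S(2,+0) = 9.2500; S(2,+1) = 9.8926; S(2,+2) = 10.5798
Terminal payoffs V(N, j) = max(K - S_T, 0):
  V(2,-2) = 0.782658; V(2,-1) = 0.220843; V(2,+0) = 0.000000; V(2,+1) = 0.000000; V(2,+2) = 0.000000
Backward induction: V(k, j) = exp(-r*dt) * [p_u * V(k+1, j+1) + p_m * V(k+1, j) + p_d * V(k+1, j-1)]
  V(1,-1) = exp(-r*dt) * [p_u*0.000000 + p_m*0.220843 + p_d*0.782658] = 0.278492
  V(1,+0) = exp(-r*dt) * [p_u*0.000000 + p_m*0.000000 + p_d*0.220843] = 0.037063
  V(1,+1) = exp(-r*dt) * [p_u*0.000000 + p_m*0.000000 + p_d*0.000000] = 0.000000
  V(0,+0) = exp(-r*dt) * [p_u*0.000000 + p_m*0.037063 + p_d*0.278492] = 0.071432


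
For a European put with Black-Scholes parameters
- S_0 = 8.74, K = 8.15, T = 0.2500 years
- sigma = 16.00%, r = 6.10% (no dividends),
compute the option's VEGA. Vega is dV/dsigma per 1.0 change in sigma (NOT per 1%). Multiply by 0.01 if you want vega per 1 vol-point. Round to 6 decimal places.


Answer: Vega = 0.947536

Derivation:
d1 = 1.1042782802; d2 = 1.0242782802
phi(d1) = 0.2168273654; exp(-qT) = 1.0000000000; exp(-rT) = 0.9848656924
Vega = S * exp(-qT) * phi(d1) * sqrt(T) = 8.7400 * 1.0000000000 * 0.2168273654 * 0.5000000000 = 0.947536
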